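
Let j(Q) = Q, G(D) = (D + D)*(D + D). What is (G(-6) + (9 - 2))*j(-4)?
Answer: -604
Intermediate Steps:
G(D) = 4*D² (G(D) = (2*D)*(2*D) = 4*D²)
(G(-6) + (9 - 2))*j(-4) = (4*(-6)² + (9 - 2))*(-4) = (4*36 + 7)*(-4) = (144 + 7)*(-4) = 151*(-4) = -604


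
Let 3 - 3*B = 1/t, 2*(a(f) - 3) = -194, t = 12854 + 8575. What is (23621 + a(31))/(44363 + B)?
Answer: 1512480249/2852028467 ≈ 0.53032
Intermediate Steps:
t = 21429
a(f) = -94 (a(f) = 3 + (½)*(-194) = 3 - 97 = -94)
B = 64286/64287 (B = 1 - ⅓/21429 = 1 - ⅓*1/21429 = 1 - 1/64287 = 64286/64287 ≈ 0.99998)
(23621 + a(31))/(44363 + B) = (23621 - 94)/(44363 + 64286/64287) = 23527/(2852028467/64287) = 23527*(64287/2852028467) = 1512480249/2852028467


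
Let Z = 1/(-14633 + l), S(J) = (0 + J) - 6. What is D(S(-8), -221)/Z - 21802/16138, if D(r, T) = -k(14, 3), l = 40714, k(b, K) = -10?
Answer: 2104464989/8069 ≈ 2.6081e+5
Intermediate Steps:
S(J) = -6 + J (S(J) = J - 6 = -6 + J)
D(r, T) = 10 (D(r, T) = -1*(-10) = 10)
Z = 1/26081 (Z = 1/(-14633 + 40714) = 1/26081 ≈ 3.8342e-5)
D(S(-8), -221)/Z - 21802/16138 = 10/(1/26081) - 21802/16138 = 10*26081 - 21802*1/16138 = 260810 - 10901/8069 = 2104464989/8069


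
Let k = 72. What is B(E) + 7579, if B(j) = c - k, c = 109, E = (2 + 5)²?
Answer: 7616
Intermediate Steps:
E = 49 (E = 7² = 49)
B(j) = 37 (B(j) = 109 - 1*72 = 109 - 72 = 37)
B(E) + 7579 = 37 + 7579 = 7616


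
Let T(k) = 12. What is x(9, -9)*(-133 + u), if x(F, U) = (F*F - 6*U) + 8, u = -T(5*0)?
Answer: -20735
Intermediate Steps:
u = -12 (u = -1*12 = -12)
x(F, U) = 8 + F² - 6*U (x(F, U) = (F² - 6*U) + 8 = 8 + F² - 6*U)
x(9, -9)*(-133 + u) = (8 + 9² - 6*(-9))*(-133 - 12) = (8 + 81 + 54)*(-145) = 143*(-145) = -20735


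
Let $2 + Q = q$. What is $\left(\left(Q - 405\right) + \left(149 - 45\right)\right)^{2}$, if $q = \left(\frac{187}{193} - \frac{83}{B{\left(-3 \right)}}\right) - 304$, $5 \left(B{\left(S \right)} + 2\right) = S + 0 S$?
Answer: $\frac{2074858750969}{6295081} \approx 3.296 \cdot 10^{5}$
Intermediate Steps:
$B{\left(S \right)} = -2 + \frac{S}{5}$ ($B{\left(S \right)} = -2 + \frac{S + 0 S}{5} = -2 + \frac{S + 0}{5} = -2 + \frac{S}{5}$)
$q = - \frac{680210}{2509}$ ($q = \left(\frac{187}{193} - \frac{83}{-2 + \frac{1}{5} \left(-3\right)}\right) - 304 = \left(187 \cdot \frac{1}{193} - \frac{83}{-2 - \frac{3}{5}}\right) - 304 = \left(\frac{187}{193} - \frac{83}{- \frac{13}{5}}\right) - 304 = \left(\frac{187}{193} - - \frac{415}{13}\right) - 304 = \left(\frac{187}{193} + \frac{415}{13}\right) - 304 = \frac{82526}{2509} - 304 = - \frac{680210}{2509} \approx -271.11$)
$Q = - \frac{685228}{2509}$ ($Q = -2 - \frac{680210}{2509} = - \frac{685228}{2509} \approx -273.11$)
$\left(\left(Q - 405\right) + \left(149 - 45\right)\right)^{2} = \left(\left(- \frac{685228}{2509} - 405\right) + \left(149 - 45\right)\right)^{2} = \left(- \frac{1701373}{2509} + 104\right)^{2} = \left(- \frac{1440437}{2509}\right)^{2} = \frac{2074858750969}{6295081}$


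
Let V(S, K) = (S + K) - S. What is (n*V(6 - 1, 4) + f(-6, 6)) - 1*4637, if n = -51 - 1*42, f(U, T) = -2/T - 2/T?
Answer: -15029/3 ≈ -5009.7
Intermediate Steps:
f(U, T) = -4/T
n = -93 (n = -51 - 42 = -93)
V(S, K) = K (V(S, K) = (K + S) - S = K)
(n*V(6 - 1, 4) + f(-6, 6)) - 1*4637 = (-93*4 - 4/6) - 1*4637 = (-372 - 4*⅙) - 4637 = (-372 - ⅔) - 4637 = -1118/3 - 4637 = -15029/3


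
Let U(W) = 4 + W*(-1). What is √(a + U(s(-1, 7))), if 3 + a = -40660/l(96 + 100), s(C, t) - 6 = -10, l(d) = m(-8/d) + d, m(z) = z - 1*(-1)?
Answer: I*√18762364335/9651 ≈ 14.193*I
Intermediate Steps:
m(z) = 1 + z (m(z) = z + 1 = 1 + z)
l(d) = 1 + d - 8/d (l(d) = (1 - 8/d) + d = 1 + d - 8/d)
s(C, t) = -4 (s(C, t) = 6 - 10 = -4)
U(W) = 4 - W
a = -2021293/9651 (a = -3 - 40660/(1 + (96 + 100) - 8/(96 + 100)) = -3 - 40660/(1 + 196 - 8/196) = -3 - 40660/(1 + 196 - 8*1/196) = -3 - 40660/(1 + 196 - 2/49) = -3 - 40660/9651/49 = -3 - 40660*49/9651 = -3 - 1992340/9651 = -2021293/9651 ≈ -209.44)
√(a + U(s(-1, 7))) = √(-2021293/9651 + (4 - 1*(-4))) = √(-2021293/9651 + (4 + 4)) = √(-2021293/9651 + 8) = √(-1944085/9651) = I*√18762364335/9651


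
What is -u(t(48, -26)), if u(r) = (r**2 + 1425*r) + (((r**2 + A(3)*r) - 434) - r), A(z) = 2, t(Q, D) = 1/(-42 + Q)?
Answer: 3533/18 ≈ 196.28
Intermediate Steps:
u(r) = -434 + 2*r**2 + 1426*r (u(r) = (r**2 + 1425*r) + (((r**2 + 2*r) - 434) - r) = (r**2 + 1425*r) + ((-434 + r**2 + 2*r) - r) = (r**2 + 1425*r) + (-434 + r + r**2) = -434 + 2*r**2 + 1426*r)
-u(t(48, -26)) = -(-434 + 2*(1/(-42 + 48))**2 + 1426/(-42 + 48)) = -(-434 + 2*(1/6)**2 + 1426/6) = -(-434 + 2*(1/6)**2 + 1426*(1/6)) = -(-434 + 2*(1/36) + 713/3) = -(-434 + 1/18 + 713/3) = -1*(-3533/18) = 3533/18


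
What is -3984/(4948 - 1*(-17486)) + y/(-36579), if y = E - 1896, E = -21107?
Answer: 61719761/136768881 ≈ 0.45127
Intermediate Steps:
y = -23003 (y = -21107 - 1896 = -23003)
-3984/(4948 - 1*(-17486)) + y/(-36579) = -3984/(4948 - 1*(-17486)) - 23003/(-36579) = -3984/(4948 + 17486) - 23003*(-1/36579) = -3984/22434 + 23003/36579 = -3984*1/22434 + 23003/36579 = -664/3739 + 23003/36579 = 61719761/136768881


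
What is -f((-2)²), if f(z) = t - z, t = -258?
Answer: 262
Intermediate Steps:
f(z) = -258 - z
-f((-2)²) = -(-258 - 1*(-2)²) = -(-258 - 1*4) = -(-258 - 4) = -1*(-262) = 262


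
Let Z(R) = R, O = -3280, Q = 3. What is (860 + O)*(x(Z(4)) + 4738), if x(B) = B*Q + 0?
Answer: -11495000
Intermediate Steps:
x(B) = 3*B (x(B) = B*3 + 0 = 3*B + 0 = 3*B)
(860 + O)*(x(Z(4)) + 4738) = (860 - 3280)*(3*4 + 4738) = -2420*(12 + 4738) = -2420*4750 = -11495000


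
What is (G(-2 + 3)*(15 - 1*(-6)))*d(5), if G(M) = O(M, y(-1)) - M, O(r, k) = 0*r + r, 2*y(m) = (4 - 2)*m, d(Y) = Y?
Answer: 0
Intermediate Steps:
y(m) = m (y(m) = ((4 - 2)*m)/2 = (2*m)/2 = m)
O(r, k) = r (O(r, k) = 0 + r = r)
G(M) = 0 (G(M) = M - M = 0)
(G(-2 + 3)*(15 - 1*(-6)))*d(5) = (0*(15 - 1*(-6)))*5 = (0*(15 + 6))*5 = (0*21)*5 = 0*5 = 0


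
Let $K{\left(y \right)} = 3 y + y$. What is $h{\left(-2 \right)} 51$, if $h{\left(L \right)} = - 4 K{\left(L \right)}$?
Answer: $1632$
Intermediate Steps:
$K{\left(y \right)} = 4 y$
$h{\left(L \right)} = - 16 L$ ($h{\left(L \right)} = - 4 \cdot 4 L = - 16 L$)
$h{\left(-2 \right)} 51 = \left(-16\right) \left(-2\right) 51 = 32 \cdot 51 = 1632$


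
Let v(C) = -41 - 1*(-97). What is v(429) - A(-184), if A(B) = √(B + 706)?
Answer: 56 - 3*√58 ≈ 33.153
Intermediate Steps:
v(C) = 56 (v(C) = -41 + 97 = 56)
A(B) = √(706 + B)
v(429) - A(-184) = 56 - √(706 - 184) = 56 - √522 = 56 - 3*√58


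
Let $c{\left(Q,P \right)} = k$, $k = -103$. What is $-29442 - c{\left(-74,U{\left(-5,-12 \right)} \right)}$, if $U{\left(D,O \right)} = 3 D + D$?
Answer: $-29339$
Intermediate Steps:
$U{\left(D,O \right)} = 4 D$
$c{\left(Q,P \right)} = -103$
$-29442 - c{\left(-74,U{\left(-5,-12 \right)} \right)} = -29442 - -103 = -29442 + 103 = -29339$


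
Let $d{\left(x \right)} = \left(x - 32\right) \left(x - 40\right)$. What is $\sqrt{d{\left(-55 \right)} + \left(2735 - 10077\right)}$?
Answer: $\sqrt{923} \approx 30.381$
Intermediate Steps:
$d{\left(x \right)} = \left(-40 + x\right) \left(-32 + x\right)$ ($d{\left(x \right)} = \left(-32 + x\right) \left(-40 + x\right) = \left(-40 + x\right) \left(-32 + x\right)$)
$\sqrt{d{\left(-55 \right)} + \left(2735 - 10077\right)} = \sqrt{\left(1280 + \left(-55\right)^{2} - -3960\right) + \left(2735 - 10077\right)} = \sqrt{\left(1280 + 3025 + 3960\right) + \left(2735 - 10077\right)} = \sqrt{8265 - 7342} = \sqrt{923}$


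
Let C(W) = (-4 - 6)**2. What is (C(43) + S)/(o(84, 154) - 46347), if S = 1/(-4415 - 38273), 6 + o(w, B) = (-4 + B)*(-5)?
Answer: -1422933/670244288 ≈ -0.0021230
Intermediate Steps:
o(w, B) = 14 - 5*B (o(w, B) = -6 + (-4 + B)*(-5) = -6 + (20 - 5*B) = 14 - 5*B)
S = -1/42688 (S = 1/(-42688) = -1/42688 ≈ -2.3426e-5)
C(W) = 100 (C(W) = (-10)**2 = 100)
(C(43) + S)/(o(84, 154) - 46347) = (100 - 1/42688)/((14 - 5*154) - 46347) = 4268799/(42688*((14 - 770) - 46347)) = 4268799/(42688*(-756 - 46347)) = (4268799/42688)/(-47103) = (4268799/42688)*(-1/47103) = -1422933/670244288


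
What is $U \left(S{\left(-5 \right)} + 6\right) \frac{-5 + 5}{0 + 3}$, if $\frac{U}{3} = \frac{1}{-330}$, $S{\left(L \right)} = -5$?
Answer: $0$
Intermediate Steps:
$U = - \frac{1}{110}$ ($U = \frac{3}{-330} = 3 \left(- \frac{1}{330}\right) = - \frac{1}{110} \approx -0.0090909$)
$U \left(S{\left(-5 \right)} + 6\right) \frac{-5 + 5}{0 + 3} = - \frac{\left(-5 + 6\right) \frac{-5 + 5}{0 + 3}}{110} = - \frac{1 \cdot \frac{0}{3}}{110} = - \frac{1 \cdot 0 \cdot \frac{1}{3}}{110} = - \frac{1 \cdot 0}{110} = \left(- \frac{1}{110}\right) 0 = 0$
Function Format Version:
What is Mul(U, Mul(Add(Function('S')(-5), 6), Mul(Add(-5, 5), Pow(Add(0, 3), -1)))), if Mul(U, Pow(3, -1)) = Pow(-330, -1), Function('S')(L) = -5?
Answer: 0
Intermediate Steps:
U = Rational(-1, 110) (U = Mul(3, Pow(-330, -1)) = Mul(3, Rational(-1, 330)) = Rational(-1, 110) ≈ -0.0090909)
Mul(U, Mul(Add(Function('S')(-5), 6), Mul(Add(-5, 5), Pow(Add(0, 3), -1)))) = Mul(Rational(-1, 110), Mul(Add(-5, 6), Mul(Add(-5, 5), Pow(Add(0, 3), -1)))) = Mul(Rational(-1, 110), Mul(1, Mul(0, Pow(3, -1)))) = Mul(Rational(-1, 110), Mul(1, Mul(0, Rational(1, 3)))) = Mul(Rational(-1, 110), Mul(1, 0)) = Mul(Rational(-1, 110), 0) = 0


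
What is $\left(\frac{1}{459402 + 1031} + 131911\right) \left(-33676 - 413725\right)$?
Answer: $- \frac{27173426533571064}{460433} \approx -5.9017 \cdot 10^{10}$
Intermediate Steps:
$\left(\frac{1}{459402 + 1031} + 131911\right) \left(-33676 - 413725\right) = \left(\frac{1}{460433} + 131911\right) \left(-447401\right) = \frac{60736177464}{460433} \left(-447401\right) = - \frac{27173426533571064}{460433}$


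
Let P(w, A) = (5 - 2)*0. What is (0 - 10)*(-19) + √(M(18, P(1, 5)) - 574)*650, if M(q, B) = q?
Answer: 190 + 1300*I*√139 ≈ 190.0 + 15327.0*I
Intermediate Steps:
P(w, A) = 0 (P(w, A) = 3*0 = 0)
(0 - 10)*(-19) + √(M(18, P(1, 5)) - 574)*650 = (0 - 10)*(-19) + √(18 - 574)*650 = -10*(-19) + √(-556)*650 = 190 + (2*I*√139)*650 = 190 + 1300*I*√139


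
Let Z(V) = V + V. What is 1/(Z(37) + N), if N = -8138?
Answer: -1/8064 ≈ -0.00012401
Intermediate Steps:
Z(V) = 2*V
1/(Z(37) + N) = 1/(2*37 - 8138) = 1/(74 - 8138) = 1/(-8064) = -1/8064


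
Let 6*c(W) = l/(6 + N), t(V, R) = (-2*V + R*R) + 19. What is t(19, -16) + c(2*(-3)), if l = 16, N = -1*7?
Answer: 703/3 ≈ 234.33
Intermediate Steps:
t(V, R) = 19 + R² - 2*V (t(V, R) = (-2*V + R²) + 19 = (R² - 2*V) + 19 = 19 + R² - 2*V)
N = -7
c(W) = -8/3 (c(W) = (16/(6 - 7))/6 = (16/(-1))/6 = (16*(-1))/6 = (⅙)*(-16) = -8/3)
t(19, -16) + c(2*(-3)) = (19 + (-16)² - 2*19) - 8/3 = (19 + 256 - 38) - 8/3 = 237 - 8/3 = 703/3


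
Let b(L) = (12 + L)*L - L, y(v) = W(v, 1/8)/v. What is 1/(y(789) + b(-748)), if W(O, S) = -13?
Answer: 789/434956751 ≈ 1.8140e-6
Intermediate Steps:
y(v) = -13/v
b(L) = -L + L*(12 + L) (b(L) = L*(12 + L) - L = -L + L*(12 + L))
1/(y(789) + b(-748)) = 1/(-13/789 - 748*(11 - 748)) = 1/(-13*1/789 - 748*(-737)) = 1/(-13/789 + 551276) = 1/(434956751/789) = 789/434956751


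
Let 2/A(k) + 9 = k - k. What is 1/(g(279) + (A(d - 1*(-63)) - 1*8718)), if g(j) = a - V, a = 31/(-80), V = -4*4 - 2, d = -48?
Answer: -720/6264439 ≈ -0.00011493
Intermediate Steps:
A(k) = -2/9 (A(k) = 2/(-9 + (k - k)) = 2/(-9 + 0) = 2/(-9) = 2*(-1/9) = -2/9)
V = -18 (V = -16 - 2 = -18)
a = -31/80 (a = 31*(-1/80) = -31/80 ≈ -0.38750)
g(j) = 1409/80 (g(j) = -31/80 - 1*(-18) = -31/80 + 18 = 1409/80)
1/(g(279) + (A(d - 1*(-63)) - 1*8718)) = 1/(1409/80 + (-2/9 - 1*8718)) = 1/(1409/80 + (-2/9 - 8718)) = 1/(1409/80 - 78464/9) = 1/(-6264439/720) = -720/6264439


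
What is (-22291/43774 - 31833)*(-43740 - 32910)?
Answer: 53405122264725/21887 ≈ 2.4400e+9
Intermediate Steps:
(-22291/43774 - 31833)*(-43740 - 32910) = (-22291*1/43774 - 31833)*(-76650) = (-22291/43774 - 31833)*(-76650) = -1393480033/43774*(-76650) = 53405122264725/21887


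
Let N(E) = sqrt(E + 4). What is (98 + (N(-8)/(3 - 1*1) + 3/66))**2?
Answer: 4652165/484 + 2157*I/11 ≈ 9611.9 + 196.09*I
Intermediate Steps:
N(E) = sqrt(4 + E)
(98 + (N(-8)/(3 - 1*1) + 3/66))**2 = (98 + (sqrt(4 - 8)/(3 - 1*1) + 3/66))**2 = (98 + (sqrt(-4)/(3 - 1) + 3*(1/66)))**2 = (98 + ((2*I)/2 + 1/22))**2 = (98 + ((2*I)*(1/2) + 1/22))**2 = (98 + (I + 1/22))**2 = (98 + (1/22 + I))**2 = (2157/22 + I)**2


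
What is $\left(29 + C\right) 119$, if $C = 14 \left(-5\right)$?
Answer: $-4879$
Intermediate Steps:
$C = -70$
$\left(29 + C\right) 119 = \left(29 - 70\right) 119 = \left(-41\right) 119 = -4879$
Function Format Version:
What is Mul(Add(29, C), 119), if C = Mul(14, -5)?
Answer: -4879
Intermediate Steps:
C = -70
Mul(Add(29, C), 119) = Mul(Add(29, -70), 119) = Mul(-41, 119) = -4879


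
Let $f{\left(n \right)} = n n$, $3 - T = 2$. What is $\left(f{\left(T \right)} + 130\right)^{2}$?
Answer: $17161$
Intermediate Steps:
$T = 1$ ($T = 3 - 2 = 1$)
$f{\left(n \right)} = n^{2}$
$\left(f{\left(T \right)} + 130\right)^{2} = \left(1^{2} + 130\right)^{2} = \left(1 + 130\right)^{2} = 131^{2} = 17161$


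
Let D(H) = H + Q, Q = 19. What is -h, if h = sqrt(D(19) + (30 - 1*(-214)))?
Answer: -sqrt(282) ≈ -16.793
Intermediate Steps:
D(H) = 19 + H (D(H) = H + 19 = 19 + H)
h = sqrt(282) (h = sqrt((19 + 19) + (30 - 1*(-214))) = sqrt(38 + (30 + 214)) = sqrt(38 + 244) = sqrt(282) ≈ 16.793)
-h = -sqrt(282)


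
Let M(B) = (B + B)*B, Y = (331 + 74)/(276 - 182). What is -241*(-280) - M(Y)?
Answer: 297962615/4418 ≈ 67443.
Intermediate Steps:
Y = 405/94 ≈ 4.3085
M(B) = 2*B² (M(B) = (2*B)*B = 2*B²)
-241*(-280) - M(Y) = -241*(-280) - 2*(405/94)² = 67480 - 2*164025/8836 = 67480 - 1*164025/4418 = 67480 - 164025/4418 = 297962615/4418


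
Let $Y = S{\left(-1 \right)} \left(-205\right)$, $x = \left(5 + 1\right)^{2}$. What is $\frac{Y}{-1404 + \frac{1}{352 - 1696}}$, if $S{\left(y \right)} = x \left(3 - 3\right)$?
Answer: $0$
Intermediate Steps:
$x = 36$ ($x = 6^{2} = 36$)
$S{\left(y \right)} = 0$ ($S{\left(y \right)} = 36 \left(3 - 3\right) = 36 \cdot 0 = 0$)
$Y = 0$ ($Y = 0 \left(-205\right) = 0$)
$\frac{Y}{-1404 + \frac{1}{352 - 1696}} = \frac{0}{-1404 + \frac{1}{352 - 1696}} = \frac{0}{-1404 + \frac{1}{-1344}} = \frac{0}{-1404 - \frac{1}{1344}} = \frac{0}{- \frac{1886977}{1344}} = 0 \left(- \frac{1344}{1886977}\right) = 0$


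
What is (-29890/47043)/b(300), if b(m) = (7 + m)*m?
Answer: -2989/433266030 ≈ -6.8988e-6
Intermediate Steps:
b(m) = m*(7 + m)
(-29890/47043)/b(300) = (-29890/47043)/((300*(7 + 300))) = (-29890*1/47043)/((300*307)) = -29890/47043/92100 = -29890/47043*1/92100 = -2989/433266030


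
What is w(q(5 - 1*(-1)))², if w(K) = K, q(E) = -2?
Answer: 4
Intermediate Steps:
w(q(5 - 1*(-1)))² = (-2)² = 4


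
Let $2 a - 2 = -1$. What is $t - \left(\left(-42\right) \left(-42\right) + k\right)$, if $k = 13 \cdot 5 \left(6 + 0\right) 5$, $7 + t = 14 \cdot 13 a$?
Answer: $-3630$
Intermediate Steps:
$a = \frac{1}{2}$ ($a = 1 + \frac{1}{2} \left(-1\right) = 1 - \frac{1}{2} = \frac{1}{2} \approx 0.5$)
$t = 84$ ($t = -7 + 14 \cdot 13 \cdot \frac{1}{2} = -7 + 182 \cdot \frac{1}{2} = -7 + 91 = 84$)
$k = 1950$ ($k = 13 \cdot 5 \cdot 6 \cdot 5 = 13 \cdot 30 \cdot 5 = 390 \cdot 5 = 1950$)
$t - \left(\left(-42\right) \left(-42\right) + k\right) = 84 - \left(\left(-42\right) \left(-42\right) + 1950\right) = 84 - \left(1764 + 1950\right) = 84 - 3714 = -3630$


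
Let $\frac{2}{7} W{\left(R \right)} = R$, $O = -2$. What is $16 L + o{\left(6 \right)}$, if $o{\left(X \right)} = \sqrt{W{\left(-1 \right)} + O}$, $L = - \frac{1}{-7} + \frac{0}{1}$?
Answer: $\frac{16}{7} + \frac{i \sqrt{22}}{2} \approx 2.2857 + 2.3452 i$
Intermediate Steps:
$L = \frac{1}{7}$ ($L = \left(-1\right) \left(- \frac{1}{7}\right) + 0 \cdot 1 = \frac{1}{7} + 0 = \frac{1}{7} \approx 0.14286$)
$W{\left(R \right)} = \frac{7 R}{2}$
$o{\left(X \right)} = \frac{i \sqrt{22}}{2}$ ($o{\left(X \right)} = \sqrt{\frac{7}{2} \left(-1\right) - 2} = \sqrt{- \frac{7}{2} - 2} = \sqrt{- \frac{11}{2}} = \frac{i \sqrt{22}}{2}$)
$16 L + o{\left(6 \right)} = 16 \cdot \frac{1}{7} + \frac{i \sqrt{22}}{2} = \frac{16}{7} + \frac{i \sqrt{22}}{2}$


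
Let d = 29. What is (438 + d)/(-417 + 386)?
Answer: -467/31 ≈ -15.065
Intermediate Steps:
(438 + d)/(-417 + 386) = (438 + 29)/(-417 + 386) = 467/(-31) = 467*(-1/31) = -467/31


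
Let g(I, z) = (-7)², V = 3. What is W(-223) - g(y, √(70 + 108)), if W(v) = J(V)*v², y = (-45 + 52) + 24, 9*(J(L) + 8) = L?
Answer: -1143914/3 ≈ -3.8130e+5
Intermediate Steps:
J(L) = -8 + L/9
y = 31 (y = 7 + 24 = 31)
g(I, z) = 49
W(v) = -23*v²/3 (W(v) = (-8 + (⅑)*3)*v² = (-8 + ⅓)*v² = -23*v²/3)
W(-223) - g(y, √(70 + 108)) = -23/3*(-223)² - 1*49 = -23/3*49729 - 49 = -1143767/3 - 49 = -1143914/3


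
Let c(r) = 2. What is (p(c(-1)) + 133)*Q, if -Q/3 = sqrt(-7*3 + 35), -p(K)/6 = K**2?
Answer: -327*sqrt(14) ≈ -1223.5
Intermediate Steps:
p(K) = -6*K**2
Q = -3*sqrt(14) (Q = -3*sqrt(-7*3 + 35) = -3*sqrt(-21 + 35) = -3*sqrt(14) ≈ -11.225)
(p(c(-1)) + 133)*Q = (-6*2**2 + 133)*(-3*sqrt(14)) = (-6*4 + 133)*(-3*sqrt(14)) = (-24 + 133)*(-3*sqrt(14)) = 109*(-3*sqrt(14)) = -327*sqrt(14)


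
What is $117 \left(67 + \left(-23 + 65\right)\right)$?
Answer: $12753$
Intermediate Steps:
$117 \left(67 + \left(-23 + 65\right)\right) = 117 \left(67 + 42\right) = 117 \cdot 109 = 12753$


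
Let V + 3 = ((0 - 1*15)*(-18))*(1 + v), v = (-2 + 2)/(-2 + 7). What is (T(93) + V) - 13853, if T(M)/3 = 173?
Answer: -13067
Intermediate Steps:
T(M) = 519 (T(M) = 3*173 = 519)
v = 0 (v = 0/5 = 0*(⅕) = 0)
V = 267 (V = -3 + ((0 - 1*15)*(-18))*(1 + 0) = -3 + ((0 - 15)*(-18))*1 = -3 - 15*(-18)*1 = -3 + 270*1 = -3 + 270 = 267)
(T(93) + V) - 13853 = (519 + 267) - 13853 = 786 - 13853 = -13067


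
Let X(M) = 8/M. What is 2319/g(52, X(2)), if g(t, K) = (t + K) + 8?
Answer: 2319/64 ≈ 36.234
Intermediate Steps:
g(t, K) = 8 + K + t (g(t, K) = (K + t) + 8 = 8 + K + t)
2319/g(52, X(2)) = 2319/(8 + 8/2 + 52) = 2319/(8 + 8*(½) + 52) = 2319/(8 + 4 + 52) = 2319/64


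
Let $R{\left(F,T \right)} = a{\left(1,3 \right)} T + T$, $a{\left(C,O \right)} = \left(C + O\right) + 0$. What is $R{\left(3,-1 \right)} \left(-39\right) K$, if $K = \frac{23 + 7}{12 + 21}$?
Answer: $\frac{1950}{11} \approx 177.27$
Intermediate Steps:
$a{\left(C,O \right)} = C + O$
$K = \frac{10}{11}$ ($K = \frac{30}{33} = 30 \cdot \frac{1}{33} = \frac{10}{11} \approx 0.90909$)
$R{\left(F,T \right)} = 5 T$ ($R{\left(F,T \right)} = \left(1 + 3\right) T + T = 4 T + T = 5 T$)
$R{\left(3,-1 \right)} \left(-39\right) K = 5 \left(-1\right) \left(-39\right) \frac{10}{11} = \left(-5\right) \left(-39\right) \frac{10}{11} = 195 \cdot \frac{10}{11} = \frac{1950}{11}$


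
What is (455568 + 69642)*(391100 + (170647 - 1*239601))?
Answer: 169194300660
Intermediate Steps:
(455568 + 69642)*(391100 + (170647 - 1*239601)) = 525210*(391100 + (170647 - 239601)) = 525210*(391100 - 68954) = 525210*322146 = 169194300660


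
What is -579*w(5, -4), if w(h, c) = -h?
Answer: 2895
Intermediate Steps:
-579*w(5, -4) = -(-579)*5 = -579*(-5) = 2895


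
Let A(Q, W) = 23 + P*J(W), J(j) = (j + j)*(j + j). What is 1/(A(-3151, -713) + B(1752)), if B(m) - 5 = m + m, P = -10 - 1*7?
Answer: -1/34565560 ≈ -2.8931e-8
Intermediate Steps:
J(j) = 4*j² (J(j) = (2*j)*(2*j) = 4*j²)
P = -17 (P = -10 - 7 = -17)
B(m) = 5 + 2*m (B(m) = 5 + (m + m) = 5 + 2*m)
A(Q, W) = 23 - 68*W²
1/(A(-3151, -713) + B(1752)) = 1/((23 - 68*(-713)²) + (5 + 2*1752)) = 1/((23 - 68*508369) + (5 + 3504)) = 1/((23 - 34569092) + 3509) = 1/(-34569069 + 3509) = 1/(-34565560) = -1/34565560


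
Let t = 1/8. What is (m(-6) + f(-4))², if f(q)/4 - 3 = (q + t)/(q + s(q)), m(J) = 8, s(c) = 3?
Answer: 5041/4 ≈ 1260.3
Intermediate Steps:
t = ⅛ ≈ 0.12500
f(q) = 12 + 4*(⅛ + q)/(3 + q) (f(q) = 12 + 4*((q + ⅛)/(q + 3)) = 12 + 4*((⅛ + q)/(3 + q)) = 12 + 4*(⅛ + q)/(3 + q))
(m(-6) + f(-4))² = (8 + (73 + 32*(-4))/(2*(3 - 4)))² = (8 + (½)*(73 - 128)/(-1))² = (8 + (½)*(-1)*(-55))² = (8 + 55/2)² = (71/2)² = 5041/4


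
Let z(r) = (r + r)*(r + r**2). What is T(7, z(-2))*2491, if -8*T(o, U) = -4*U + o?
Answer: -97149/8 ≈ -12144.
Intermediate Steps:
z(r) = 2*r*(r + r**2) (z(r) = (2*r)*(r + r**2) = 2*r*(r + r**2))
T(o, U) = U/2 - o/8 (T(o, U) = -(-4*U + o)/8 = -(o - 4*U)/8 = U/2 - o/8)
T(7, z(-2))*2491 = ((2*(-2)**2*(1 - 2))/2 - 1/8*7)*2491 = ((2*4*(-1))/2 - 7/8)*2491 = ((1/2)*(-8) - 7/8)*2491 = (-4 - 7/8)*2491 = -39/8*2491 = -97149/8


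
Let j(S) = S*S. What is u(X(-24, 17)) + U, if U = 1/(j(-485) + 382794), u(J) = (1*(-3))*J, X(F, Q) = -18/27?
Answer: 1236039/618019 ≈ 2.0000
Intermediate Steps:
j(S) = S²
X(F, Q) = -⅔ (X(F, Q) = -18*1/27 = -⅔)
u(J) = -3*J
U = 1/618019 (U = 1/((-485)² + 382794) = 1/(235225 + 382794) = 1/618019 ≈ 1.6181e-6)
u(X(-24, 17)) + U = -3*(-⅔) + 1/618019 = 2 + 1/618019 = 1236039/618019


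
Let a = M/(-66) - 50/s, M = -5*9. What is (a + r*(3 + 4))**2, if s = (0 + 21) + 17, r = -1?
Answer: 10182481/174724 ≈ 58.278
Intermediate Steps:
M = -45
s = 38 (s = 21 + 17 = 38)
a = -265/418 (a = -45/(-66) - 50/38 = -45*(-1/66) - 50*1/38 = 15/22 - 25/19 = -265/418 ≈ -0.63397)
(a + r*(3 + 4))**2 = (-265/418 - (3 + 4))**2 = (-265/418 - 1*7)**2 = (-265/418 - 7)**2 = (-3191/418)**2 = 10182481/174724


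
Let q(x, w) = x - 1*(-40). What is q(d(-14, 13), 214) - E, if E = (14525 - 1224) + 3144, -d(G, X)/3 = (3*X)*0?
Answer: -16405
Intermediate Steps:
d(G, X) = 0 (d(G, X) = -3*3*X*0 = -3*0 = 0)
q(x, w) = 40 + x (q(x, w) = x + 40 = 40 + x)
E = 16445 (E = 13301 + 3144 = 16445)
q(d(-14, 13), 214) - E = (40 + 0) - 1*16445 = 40 - 16445 = -16405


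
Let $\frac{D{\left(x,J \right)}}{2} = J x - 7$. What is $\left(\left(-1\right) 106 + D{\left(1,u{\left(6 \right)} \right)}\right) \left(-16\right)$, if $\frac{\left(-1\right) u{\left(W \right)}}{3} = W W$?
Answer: $5376$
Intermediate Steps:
$u{\left(W \right)} = - 3 W^{2}$ ($u{\left(W \right)} = - 3 W W = - 3 W^{2}$)
$D{\left(x,J \right)} = -14 + 2 J x$ ($D{\left(x,J \right)} = 2 \left(J x - 7\right) = 2 \left(-7 + J x\right) = -14 + 2 J x$)
$\left(\left(-1\right) 106 + D{\left(1,u{\left(6 \right)} \right)}\right) \left(-16\right) = \left(\left(-1\right) 106 + \left(-14 + 2 \left(- 3 \cdot 6^{2}\right) 1\right)\right) \left(-16\right) = \left(-106 + \left(-14 + 2 \left(\left(-3\right) 36\right) 1\right)\right) \left(-16\right) = \left(-106 + \left(-14 + 2 \left(-108\right) 1\right)\right) \left(-16\right) = \left(-106 - 230\right) \left(-16\right) = \left(-336\right) \left(-16\right) = 5376$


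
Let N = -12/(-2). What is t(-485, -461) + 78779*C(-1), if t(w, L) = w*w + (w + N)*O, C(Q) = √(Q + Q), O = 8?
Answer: 231393 + 78779*I*√2 ≈ 2.3139e+5 + 1.1141e+5*I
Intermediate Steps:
N = 6 (N = -12*(-½) = 6)
C(Q) = √2*√Q (C(Q) = √(2*Q) = √2*√Q)
t(w, L) = 48 + w² + 8*w (t(w, L) = w*w + (w + 6)*8 = w² + (6 + w)*8 = w² + (48 + 8*w) = 48 + w² + 8*w)
t(-485, -461) + 78779*C(-1) = (48 + (-485)² + 8*(-485)) + 78779*(√2*√(-1)) = (48 + 235225 - 3880) + 78779*(√2*I) = 231393 + 78779*(I*√2) = 231393 + 78779*I*√2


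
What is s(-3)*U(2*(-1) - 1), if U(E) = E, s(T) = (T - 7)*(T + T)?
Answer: -180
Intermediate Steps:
s(T) = 2*T*(-7 + T) (s(T) = (-7 + T)*(2*T) = 2*T*(-7 + T))
s(-3)*U(2*(-1) - 1) = (2*(-3)*(-7 - 3))*(2*(-1) - 1) = (2*(-3)*(-10))*(-2 - 1) = 60*(-3) = -180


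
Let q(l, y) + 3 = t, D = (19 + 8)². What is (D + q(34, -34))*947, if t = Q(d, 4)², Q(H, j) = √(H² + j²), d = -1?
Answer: 703621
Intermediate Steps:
t = 17 (t = (√((-1)² + 4²))² = (√(1 + 16))² = (√17)² = 17)
D = 729 (D = 27² = 729)
q(l, y) = 14 (q(l, y) = -3 + 17 = 14)
(D + q(34, -34))*947 = (729 + 14)*947 = 743*947 = 703621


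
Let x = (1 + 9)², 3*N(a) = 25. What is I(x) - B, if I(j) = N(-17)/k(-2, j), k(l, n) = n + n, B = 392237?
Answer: -9413687/24 ≈ -3.9224e+5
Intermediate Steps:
N(a) = 25/3 (N(a) = (⅓)*25 = 25/3)
x = 100 (x = 10² = 100)
k(l, n) = 2*n
I(j) = 25/(6*j) (I(j) = 25/(3*((2*j))) = 25*(1/(2*j))/3 = 25/(6*j))
I(x) - B = (25/6)/100 - 1*392237 = (25/6)*(1/100) - 392237 = 1/24 - 392237 = -9413687/24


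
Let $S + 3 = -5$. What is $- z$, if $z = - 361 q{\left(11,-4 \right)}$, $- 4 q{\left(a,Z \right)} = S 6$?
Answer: $4332$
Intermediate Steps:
$S = -8$ ($S = -3 - 5 = -8$)
$q{\left(a,Z \right)} = 12$ ($q{\left(a,Z \right)} = - \frac{\left(-8\right) 6}{4} = \left(- \frac{1}{4}\right) \left(-48\right) = 12$)
$z = -4332$ ($z = \left(-361\right) 12 = -4332$)
$- z = \left(-1\right) \left(-4332\right) = 4332$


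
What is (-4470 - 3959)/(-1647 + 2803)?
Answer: -8429/1156 ≈ -7.2915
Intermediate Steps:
(-4470 - 3959)/(-1647 + 2803) = -8429/1156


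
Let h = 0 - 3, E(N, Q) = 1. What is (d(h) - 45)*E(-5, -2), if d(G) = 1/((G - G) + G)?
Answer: -136/3 ≈ -45.333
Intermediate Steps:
h = -3
d(G) = 1/G (d(G) = 1/(0 + G) = 1/G)
(d(h) - 45)*E(-5, -2) = (1/(-3) - 45)*1 = (-1/3 - 45)*1 = -136/3*1 = -136/3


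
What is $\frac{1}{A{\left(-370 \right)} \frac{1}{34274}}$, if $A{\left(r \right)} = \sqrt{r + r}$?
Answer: $- \frac{17137 i \sqrt{185}}{185} \approx - 1259.9 i$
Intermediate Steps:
$A{\left(r \right)} = \sqrt{2} \sqrt{r}$ ($A{\left(r \right)} = \sqrt{2 r} = \sqrt{2} \sqrt{r}$)
$\frac{1}{A{\left(-370 \right)} \frac{1}{34274}} = \frac{1}{\sqrt{2} \sqrt{-370} \cdot \frac{1}{34274}} = \frac{1}{\sqrt{2} i \sqrt{370} \cdot \frac{1}{34274}} = \frac{1}{2 i \sqrt{185} \cdot \frac{1}{34274}} = \frac{1}{\frac{1}{17137} i \sqrt{185}} = - \frac{17137 i \sqrt{185}}{185}$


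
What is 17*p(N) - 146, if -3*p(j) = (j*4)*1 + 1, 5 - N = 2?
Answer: -659/3 ≈ -219.67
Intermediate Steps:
N = 3 (N = 5 - 1*2 = 5 - 2 = 3)
p(j) = -⅓ - 4*j/3 (p(j) = -((j*4)*1 + 1)/3 = -((4*j)*1 + 1)/3 = -(4*j + 1)/3 = -(1 + 4*j)/3 = -⅓ - 4*j/3)
17*p(N) - 146 = 17*(-⅓ - 4/3*3) - 146 = 17*(-⅓ - 4) - 146 = 17*(-13/3) - 146 = -221/3 - 146 = -659/3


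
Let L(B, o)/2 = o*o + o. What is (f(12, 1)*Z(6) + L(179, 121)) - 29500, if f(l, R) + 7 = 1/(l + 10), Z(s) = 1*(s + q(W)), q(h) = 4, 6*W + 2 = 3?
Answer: -501/11 ≈ -45.545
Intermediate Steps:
W = ⅙ (W = -⅓ + (⅙)*3 = -⅓ + ½ = ⅙ ≈ 0.16667)
L(B, o) = 2*o + 2*o² (L(B, o) = 2*(o*o + o) = 2*(o² + o) = 2*(o + o²) = 2*o + 2*o²)
Z(s) = 4 + s (Z(s) = 1*(s + 4) = 1*(4 + s) = 4 + s)
f(l, R) = -7 + 1/(10 + l) (f(l, R) = -7 + 1/(l + 10) = -7 + 1/(10 + l))
(f(12, 1)*Z(6) + L(179, 121)) - 29500 = (((-69 - 7*12)/(10 + 12))*(4 + 6) + 2*121*(1 + 121)) - 29500 = (((-69 - 84)/22)*10 + 2*121*122) - 29500 = (((1/22)*(-153))*10 + 29524) - 29500 = (-153/22*10 + 29524) - 29500 = (-765/11 + 29524) - 29500 = 323999/11 - 29500 = -501/11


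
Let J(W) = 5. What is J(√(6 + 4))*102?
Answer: 510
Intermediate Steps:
J(√(6 + 4))*102 = 5*102 = 510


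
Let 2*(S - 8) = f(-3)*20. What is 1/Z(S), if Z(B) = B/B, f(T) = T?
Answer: 1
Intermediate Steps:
S = -22 (S = 8 + (-3*20)/2 = 8 + (½)*(-60) = 8 - 30 = -22)
Z(B) = 1
1/Z(S) = 1/1 = 1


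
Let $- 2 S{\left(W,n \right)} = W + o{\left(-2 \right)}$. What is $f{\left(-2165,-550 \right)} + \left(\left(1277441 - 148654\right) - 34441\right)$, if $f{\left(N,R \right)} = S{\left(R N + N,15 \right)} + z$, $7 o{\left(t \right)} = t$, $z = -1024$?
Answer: $\frac{6986415}{14} \approx 4.9903 \cdot 10^{5}$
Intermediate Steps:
$o{\left(t \right)} = \frac{t}{7}$
$S{\left(W,n \right)} = \frac{1}{7} - \frac{W}{2}$ ($S{\left(W,n \right)} = - \frac{W + \frac{1}{7} \left(-2\right)}{2} = - \frac{W - \frac{2}{7}}{2} = - \frac{- \frac{2}{7} + W}{2} = \frac{1}{7} - \frac{W}{2}$)
$f{\left(N,R \right)} = - \frac{7167}{7} - \frac{N}{2} - \frac{N R}{2}$ ($f{\left(N,R \right)} = \left(\frac{1}{7} - \frac{R N + N}{2}\right) - 1024 = \left(\frac{1}{7} - \frac{N R + N}{2}\right) - 1024 = \left(\frac{1}{7} - \frac{N + N R}{2}\right) - 1024 = \left(\frac{1}{7} - \left(\frac{N}{2} + \frac{N R}{2}\right)\right) - 1024 = \left(\frac{1}{7} - \frac{N}{2} - \frac{N R}{2}\right) - 1024 = - \frac{7167}{7} - \frac{N}{2} - \frac{N R}{2}$)
$f{\left(-2165,-550 \right)} + \left(\left(1277441 - 148654\right) - 34441\right) = \left(- \frac{7167}{7} - - \frac{2165 \left(1 - 550\right)}{2}\right) + \left(\left(1277441 - 148654\right) - 34441\right) = \left(- \frac{7167}{7} - \left(- \frac{2165}{2}\right) \left(-549\right)\right) + \left(1128787 - 34441\right) = \left(- \frac{7167}{7} - \frac{1188585}{2}\right) + 1094346 = - \frac{8334429}{14} + 1094346 = \frac{6986415}{14}$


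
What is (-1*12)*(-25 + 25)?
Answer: 0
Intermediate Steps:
(-1*12)*(-25 + 25) = -12*0 = 0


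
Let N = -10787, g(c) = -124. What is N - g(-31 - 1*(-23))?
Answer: -10663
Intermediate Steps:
N - g(-31 - 1*(-23)) = -10787 - 1*(-124) = -10787 + 124 = -10663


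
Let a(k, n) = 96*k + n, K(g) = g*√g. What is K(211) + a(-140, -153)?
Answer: -13593 + 211*√211 ≈ -10528.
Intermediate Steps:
K(g) = g^(3/2)
a(k, n) = n + 96*k
K(211) + a(-140, -153) = 211^(3/2) + (-153 + 96*(-140)) = 211*√211 + (-153 - 13440) = 211*√211 - 13593 = -13593 + 211*√211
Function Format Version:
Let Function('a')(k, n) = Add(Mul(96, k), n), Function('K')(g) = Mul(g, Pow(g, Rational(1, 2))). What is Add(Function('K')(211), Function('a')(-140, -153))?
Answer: Add(-13593, Mul(211, Pow(211, Rational(1, 2)))) ≈ -10528.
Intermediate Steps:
Function('K')(g) = Pow(g, Rational(3, 2))
Function('a')(k, n) = Add(n, Mul(96, k))
Add(Function('K')(211), Function('a')(-140, -153)) = Add(Pow(211, Rational(3, 2)), Add(-153, Mul(96, -140))) = Add(Mul(211, Pow(211, Rational(1, 2))), Add(-153, -13440)) = Add(Mul(211, Pow(211, Rational(1, 2))), -13593) = Add(-13593, Mul(211, Pow(211, Rational(1, 2))))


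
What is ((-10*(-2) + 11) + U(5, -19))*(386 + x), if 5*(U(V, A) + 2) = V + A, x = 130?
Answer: 67596/5 ≈ 13519.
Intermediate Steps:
U(V, A) = -2 + A/5 + V/5 (U(V, A) = -2 + (V + A)/5 = -2 + (A + V)/5 = -2 + (A/5 + V/5) = -2 + A/5 + V/5)
((-10*(-2) + 11) + U(5, -19))*(386 + x) = ((-10*(-2) + 11) + (-2 + (1/5)*(-19) + (1/5)*5))*(386 + 130) = ((20 + 11) + (-2 - 19/5 + 1))*516 = (31 - 24/5)*516 = (131/5)*516 = 67596/5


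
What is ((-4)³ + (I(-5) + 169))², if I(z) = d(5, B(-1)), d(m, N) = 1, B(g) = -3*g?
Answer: 11236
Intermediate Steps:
I(z) = 1
((-4)³ + (I(-5) + 169))² = ((-4)³ + (1 + 169))² = (-64 + 170)² = 106² = 11236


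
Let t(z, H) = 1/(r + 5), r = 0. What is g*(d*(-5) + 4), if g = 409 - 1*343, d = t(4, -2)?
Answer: 198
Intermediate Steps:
t(z, H) = ⅕ (t(z, H) = 1/(0 + 5) = 1/5 = ⅕)
d = ⅕ ≈ 0.20000
g = 66 (g = 409 - 343 = 66)
g*(d*(-5) + 4) = 66*((⅕)*(-5) + 4) = 66*(-1 + 4) = 66*3 = 198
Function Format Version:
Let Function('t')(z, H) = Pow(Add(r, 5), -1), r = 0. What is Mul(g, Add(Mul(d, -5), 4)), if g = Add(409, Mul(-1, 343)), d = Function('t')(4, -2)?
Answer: 198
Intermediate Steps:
Function('t')(z, H) = Rational(1, 5) (Function('t')(z, H) = Pow(Add(0, 5), -1) = Pow(5, -1) = Rational(1, 5))
d = Rational(1, 5) ≈ 0.20000
g = 66 (g = Add(409, -343) = 66)
Mul(g, Add(Mul(d, -5), 4)) = Mul(66, Add(Mul(Rational(1, 5), -5), 4)) = Mul(66, Add(-1, 4)) = Mul(66, 3) = 198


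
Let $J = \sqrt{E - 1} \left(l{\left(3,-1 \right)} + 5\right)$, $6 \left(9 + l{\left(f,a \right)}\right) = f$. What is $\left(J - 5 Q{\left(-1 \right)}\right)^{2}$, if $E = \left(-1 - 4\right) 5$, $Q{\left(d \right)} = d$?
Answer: $\frac{\left(10 - 7 i \sqrt{26}\right)^{2}}{4} \approx -293.5 - 178.47 i$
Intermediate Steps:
$l{\left(f,a \right)} = -9 + \frac{f}{6}$
$E = -25$ ($E = \left(-5\right) 5 = -25$)
$J = - \frac{7 i \sqrt{26}}{2}$ ($J = \sqrt{-25 - 1} \left(\left(-9 + \frac{1}{6} \cdot 3\right) + 5\right) = \sqrt{-26} \left(\left(-9 + \frac{1}{2}\right) + 5\right) = i \sqrt{26} \left(- \frac{17}{2} + 5\right) = i \sqrt{26} \left(- \frac{7}{2}\right) = - \frac{7 i \sqrt{26}}{2} \approx - 17.847 i$)
$\left(J - 5 Q{\left(-1 \right)}\right)^{2} = \left(- \frac{7 i \sqrt{26}}{2} - -5\right)^{2} = \left(- \frac{7 i \sqrt{26}}{2} + 5\right)^{2} = \left(5 - \frac{7 i \sqrt{26}}{2}\right)^{2}$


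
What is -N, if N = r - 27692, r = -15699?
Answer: 43391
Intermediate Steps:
N = -43391 (N = -15699 - 27692 = -43391)
-N = -1*(-43391) = 43391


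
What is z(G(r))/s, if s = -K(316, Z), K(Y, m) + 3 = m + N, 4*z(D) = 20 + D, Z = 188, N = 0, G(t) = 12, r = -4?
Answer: -8/185 ≈ -0.043243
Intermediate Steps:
z(D) = 5 + D/4 (z(D) = (20 + D)/4 = 5 + D/4)
K(Y, m) = -3 + m (K(Y, m) = -3 + (m + 0) = -3 + m)
s = -185 (s = -(-3 + 188) = -1*185 = -185)
z(G(r))/s = (5 + (¼)*12)/(-185) = (5 + 3)*(-1/185) = 8*(-1/185) = -8/185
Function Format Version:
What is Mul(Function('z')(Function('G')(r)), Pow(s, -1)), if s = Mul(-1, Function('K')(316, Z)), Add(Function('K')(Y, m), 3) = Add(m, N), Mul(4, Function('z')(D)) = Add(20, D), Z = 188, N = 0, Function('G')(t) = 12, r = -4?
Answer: Rational(-8, 185) ≈ -0.043243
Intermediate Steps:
Function('z')(D) = Add(5, Mul(Rational(1, 4), D)) (Function('z')(D) = Mul(Rational(1, 4), Add(20, D)) = Add(5, Mul(Rational(1, 4), D)))
Function('K')(Y, m) = Add(-3, m) (Function('K')(Y, m) = Add(-3, Add(m, 0)) = Add(-3, m))
s = -185 (s = Mul(-1, Add(-3, 188)) = Mul(-1, 185) = -185)
Mul(Function('z')(Function('G')(r)), Pow(s, -1)) = Mul(Add(5, Mul(Rational(1, 4), 12)), Pow(-185, -1)) = Mul(Add(5, 3), Rational(-1, 185)) = Mul(8, Rational(-1, 185)) = Rational(-8, 185)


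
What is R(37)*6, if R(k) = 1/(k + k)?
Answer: 3/37 ≈ 0.081081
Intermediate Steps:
R(k) = 1/(2*k)
R(37)*6 = ((½)/37)*6 = ((½)*(1/37))*6 = (1/74)*6 = 3/37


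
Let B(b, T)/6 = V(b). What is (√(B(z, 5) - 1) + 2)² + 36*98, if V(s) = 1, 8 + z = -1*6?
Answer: 3537 + 4*√5 ≈ 3545.9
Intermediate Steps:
z = -14 (z = -8 - 1*6 = -8 - 6 = -14)
B(b, T) = 6 (B(b, T) = 6*1 = 6)
(√(B(z, 5) - 1) + 2)² + 36*98 = (√(6 - 1) + 2)² + 36*98 = (√5 + 2)² + 3528 = (2 + √5)² + 3528 = 3528 + (2 + √5)²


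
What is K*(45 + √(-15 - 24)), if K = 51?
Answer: 2295 + 51*I*√39 ≈ 2295.0 + 318.5*I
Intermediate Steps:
K*(45 + √(-15 - 24)) = 51*(45 + √(-15 - 24)) = 51*(45 + √(-39)) = 51*(45 + I*√39) = 2295 + 51*I*√39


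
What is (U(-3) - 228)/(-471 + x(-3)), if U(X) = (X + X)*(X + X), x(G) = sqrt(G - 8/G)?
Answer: 67824/166381 + 48*I*sqrt(3)/166381 ≈ 0.40764 + 0.00049969*I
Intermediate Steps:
U(X) = 4*X**2 (U(X) = (2*X)*(2*X) = 4*X**2)
(U(-3) - 228)/(-471 + x(-3)) = (4*(-3)**2 - 228)/(-471 + sqrt(-3 - 8/(-3))) = (4*9 - 228)/(-471 + sqrt(-3 - 8*(-1/3))) = (36 - 228)/(-471 + sqrt(-3 + 8/3)) = -192/(-471 + sqrt(-1/3)) = -192/(-471 + I*sqrt(3)/3)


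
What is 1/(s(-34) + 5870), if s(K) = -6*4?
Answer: 1/5846 ≈ 0.00017106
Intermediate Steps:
s(K) = -24
1/(s(-34) + 5870) = 1/(-24 + 5870) = 1/5846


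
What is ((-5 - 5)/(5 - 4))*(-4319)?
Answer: 43190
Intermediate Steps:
((-5 - 5)/(5 - 4))*(-4319) = -10/1*(-4319) = -10*1*(-4319) = -10*(-4319) = 43190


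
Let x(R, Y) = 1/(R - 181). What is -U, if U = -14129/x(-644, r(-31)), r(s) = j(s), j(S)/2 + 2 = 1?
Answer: -11656425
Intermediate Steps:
j(S) = -2 (j(S) = -4 + 2*1 = -4 + 2 = -2)
r(s) = -2
x(R, Y) = 1/(-181 + R)
U = 11656425 (U = -14129/(1/(-181 - 644)) = -14129/(1/(-825)) = -14129/(-1/825) = -14129*(-825) = 11656425)
-U = -1*11656425 = -11656425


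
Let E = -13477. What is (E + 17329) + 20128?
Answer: 23980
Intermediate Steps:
(E + 17329) + 20128 = (-13477 + 17329) + 20128 = 3852 + 20128 = 23980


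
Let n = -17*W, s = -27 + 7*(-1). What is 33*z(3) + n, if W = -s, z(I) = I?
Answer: -479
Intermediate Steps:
s = -34 (s = -27 - 7 = -34)
W = 34 (W = -1*(-34) = 34)
n = -578 (n = -17*34 = -578)
33*z(3) + n = 33*3 - 578 = 99 - 578 = -479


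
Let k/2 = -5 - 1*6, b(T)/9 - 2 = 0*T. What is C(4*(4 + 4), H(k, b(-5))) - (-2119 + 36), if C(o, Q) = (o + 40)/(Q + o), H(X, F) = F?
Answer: 52111/25 ≈ 2084.4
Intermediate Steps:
b(T) = 18 (b(T) = 18 + 9*(0*T) = 18 + 9*0 = 18 + 0 = 18)
k = -22 (k = 2*(-5 - 1*6) = 2*(-5 - 6) = 2*(-11) = -22)
C(o, Q) = (40 + o)/(Q + o)
C(4*(4 + 4), H(k, b(-5))) - (-2119 + 36) = (40 + 4*(4 + 4))/(18 + 4*(4 + 4)) - (-2119 + 36) = (40 + 4*8)/(18 + 4*8) - 1*(-2083) = (40 + 32)/(18 + 32) + 2083 = 72/50 + 2083 = (1/50)*72 + 2083 = 36/25 + 2083 = 52111/25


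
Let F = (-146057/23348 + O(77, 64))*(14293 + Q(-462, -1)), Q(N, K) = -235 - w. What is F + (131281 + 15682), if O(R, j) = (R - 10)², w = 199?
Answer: 1453957402909/23348 ≈ 6.2273e+7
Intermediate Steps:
Q(N, K) = -434 (Q(N, K) = -235 - 1*199 = -235 - 199 = -434)
O(R, j) = (-10 + R)²
F = 1450526110785/23348 (F = (-146057/23348 + (-10 + 77)²)*(14293 - 434) = (-146057*1/23348 + 67²)*13859 = (-146057/23348 + 4489)*13859 = (104663115/23348)*13859 = 1450526110785/23348 ≈ 6.2126e+7)
F + (131281 + 15682) = 1450526110785/23348 + (131281 + 15682) = 1450526110785/23348 + 146963 = 1453957402909/23348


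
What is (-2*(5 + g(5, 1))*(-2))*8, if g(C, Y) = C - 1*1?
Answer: 288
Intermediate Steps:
g(C, Y) = -1 + C (g(C, Y) = C - 1 = -1 + C)
(-2*(5 + g(5, 1))*(-2))*8 = (-2*(5 + (-1 + 5))*(-2))*8 = (-2*(5 + 4)*(-2))*8 = (-2*9*(-2))*8 = -18*(-2)*8 = 36*8 = 288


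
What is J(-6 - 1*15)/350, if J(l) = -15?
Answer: -3/70 ≈ -0.042857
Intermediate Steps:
J(-6 - 1*15)/350 = -15/350 = -15*1/350 = -3/70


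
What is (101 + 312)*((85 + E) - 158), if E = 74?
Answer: 413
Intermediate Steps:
(101 + 312)*((85 + E) - 158) = (101 + 312)*((85 + 74) - 158) = 413*(159 - 158) = 413*1 = 413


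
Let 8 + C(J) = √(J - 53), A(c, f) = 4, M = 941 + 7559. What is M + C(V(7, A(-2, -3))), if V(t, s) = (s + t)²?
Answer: 8492 + 2*√17 ≈ 8500.3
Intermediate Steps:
M = 8500
C(J) = -8 + √(-53 + J) (C(J) = -8 + √(J - 53) = -8 + √(-53 + J))
M + C(V(7, A(-2, -3))) = 8500 + (-8 + √(-53 + (4 + 7)²)) = 8500 + (-8 + √(-53 + 11²)) = 8500 + (-8 + √(-53 + 121)) = 8500 + (-8 + √68) = 8500 + (-8 + 2*√17) = 8492 + 2*√17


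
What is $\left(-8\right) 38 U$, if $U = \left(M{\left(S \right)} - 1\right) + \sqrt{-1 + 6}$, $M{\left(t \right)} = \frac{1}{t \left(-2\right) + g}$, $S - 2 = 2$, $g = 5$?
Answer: $\frac{1216}{3} - 304 \sqrt{5} \approx -274.43$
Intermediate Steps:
$S = 4$ ($S = 2 + 2 = 4$)
$M{\left(t \right)} = \frac{1}{5 - 2 t}$ ($M{\left(t \right)} = \frac{1}{t \left(-2\right) + 5} = \frac{1}{- 2 t + 5} = \frac{1}{5 - 2 t}$)
$U = - \frac{4}{3} + \sqrt{5}$ ($U = \left(- \frac{1}{-5 + 2 \cdot 4} - 1\right) + \sqrt{-1 + 6} = \left(- \frac{1}{-5 + 8} - 1\right) + \sqrt{5} = \left(- \frac{1}{3} - 1\right) + \sqrt{5} = - \frac{4}{3} + \sqrt{5} \approx 0.90273$)
$\left(-8\right) 38 U = \left(-8\right) 38 \left(- \frac{4}{3} + \sqrt{5}\right) = - 304 \left(- \frac{4}{3} + \sqrt{5}\right) = \frac{1216}{3} - 304 \sqrt{5}$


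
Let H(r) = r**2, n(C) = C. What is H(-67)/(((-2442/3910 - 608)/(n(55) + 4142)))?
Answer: -36832851015/1189861 ≈ -30956.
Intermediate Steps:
H(-67)/(((-2442/3910 - 608)/(n(55) + 4142))) = (-67)**2/(((-2442/3910 - 608)/(55 + 4142))) = 4489/(((-2442*1/3910 - 608)/4197)) = 4489/(((-1221/1955 - 608)*(1/4197))) = 4489/((-1189861/1955*1/4197)) = 4489/(-1189861/8205135) = 4489*(-8205135/1189861) = -36832851015/1189861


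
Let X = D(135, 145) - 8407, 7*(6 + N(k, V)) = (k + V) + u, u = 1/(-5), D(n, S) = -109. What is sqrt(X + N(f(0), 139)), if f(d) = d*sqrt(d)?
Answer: 6*I*sqrt(289310)/35 ≈ 92.207*I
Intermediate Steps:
f(d) = d**(3/2)
u = -1/5 ≈ -0.20000
N(k, V) = -211/35 + V/7 + k/7 (N(k, V) = -6 + ((k + V) - 1/5)/7 = -6 + ((V + k) - 1/5)/7 = -6 + (-1/5 + V + k)/7 = -6 + (-1/35 + V/7 + k/7) = -211/35 + V/7 + k/7)
X = -8516 (X = -109 - 8407 = -8516)
sqrt(X + N(f(0), 139)) = sqrt(-8516 + (-211/35 + (1/7)*139 + 0**(3/2)/7)) = sqrt(-8516 + (-211/35 + 139/7 + (1/7)*0)) = sqrt(-8516 + (-211/35 + 139/7 + 0)) = sqrt(-8516 + 484/35) = sqrt(-297576/35) = 6*I*sqrt(289310)/35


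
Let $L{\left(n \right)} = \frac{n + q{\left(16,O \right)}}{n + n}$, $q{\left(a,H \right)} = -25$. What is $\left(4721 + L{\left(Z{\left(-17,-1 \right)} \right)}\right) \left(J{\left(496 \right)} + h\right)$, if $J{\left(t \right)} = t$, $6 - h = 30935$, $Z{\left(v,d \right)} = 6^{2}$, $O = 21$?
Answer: $- \frac{10344876659}{72} \approx -1.4368 \cdot 10^{8}$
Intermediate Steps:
$Z{\left(v,d \right)} = 36$
$h = -30929$ ($h = 6 - 30935 = -30929$)
$L{\left(n \right)} = \frac{-25 + n}{2 n}$ ($L{\left(n \right)} = \frac{n - 25}{n + n} = \frac{-25 + n}{2 n}$)
$\left(4721 + L{\left(Z{\left(-17,-1 \right)} \right)}\right) \left(J{\left(496 \right)} + h\right) = \left(4721 + \frac{-25 + 36}{2 \cdot 36}\right) \left(496 - 30929\right) = \left(4721 + \frac{1}{2} \cdot \frac{1}{36} \cdot 11\right) \left(-30433\right) = \left(4721 + \frac{11}{72}\right) \left(-30433\right) = \frac{339923}{72} \left(-30433\right) = - \frac{10344876659}{72}$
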